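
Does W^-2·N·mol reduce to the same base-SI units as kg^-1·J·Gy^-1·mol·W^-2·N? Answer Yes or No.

Yes

Left side:
  W = J/s (power = energy per time),
      = kg·m²·s⁻³.
  So W⁻² = kg⁻²·m⁻⁴·s⁶.
  N = kg·m/s² = kg·m·s⁻² (force = mass × acceleration).
  Combining: W⁻²·N·mol = (kg⁻²·m⁻⁴·s⁶) · (kg·m·s⁻²) · mol = kg⁻¹·m⁻³·s⁴·mol.
Right side:
  J = kg·m²·s⁻².
  Gy = m²·s⁻².
  So Gy⁻¹ = m⁻²·s².
  W = kg·m²·s⁻³.
  So W⁻² = kg⁻²·m⁻⁴·s⁶.
  N = kg·m·s⁻².
  Combining: kg⁻¹·J·Gy⁻¹·mol·W⁻²·N = kg⁻¹ · (kg·m²·s⁻²) · (m⁻²·s²) · mol · (kg⁻²·m⁻⁴·s⁶) · (kg·m·s⁻²) = kg⁻¹·m⁻³·s⁴·mol.
Both reduce to kg⁻¹·m⁻³·s⁴·mol.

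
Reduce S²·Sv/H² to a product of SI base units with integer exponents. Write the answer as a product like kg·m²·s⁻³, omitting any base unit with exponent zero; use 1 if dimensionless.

S = 1/Ω (conductance is reciprocal resistance),
    = kg⁻¹·m⁻²·s³·A².
So S² = kg⁻²·m⁻⁴·s⁶·A⁴.
Sv = J/kg (equivalent dose = energy per mass),
    = m²·s⁻².
H = Wb/A (inductance = flux per current),
    = kg·m²·s⁻²·A⁻².
So H⁻² = kg⁻²·m⁻⁴·s⁴·A⁴.
Combining: S²·Sv·H⁻² = (kg⁻²·m⁻⁴·s⁶·A⁴) · (m²·s⁻²) · (kg⁻²·m⁻⁴·s⁴·A⁴) = kg⁻⁴·m⁻⁶·s⁸·A⁸.

kg⁻⁴·m⁻⁶·s⁸·A⁸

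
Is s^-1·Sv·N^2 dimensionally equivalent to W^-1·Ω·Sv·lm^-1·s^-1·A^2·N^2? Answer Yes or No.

Left side:
  Sv = J/kg (equivalent dose = energy per mass),
      = m²·s⁻².
  N = kg·m/s² = kg·m·s⁻² (force = mass × acceleration).
  So N² = kg²·m²·s⁻⁴.
  Combining: s⁻¹·Sv·N² = s⁻¹ · (m²·s⁻²) · (kg²·m²·s⁻⁴) = kg²·m⁴·s⁻⁷.
Right side:
  W = kg·m²·s⁻³.
  So W⁻¹ = kg⁻¹·m⁻²·s³.
  Ω = kg·m²·s⁻³·A⁻².
  Sv = m²·s⁻².
  lm = cd.
  So lm⁻¹ = cd⁻¹.
  N = kg·m·s⁻².
  So N² = kg²·m²·s⁻⁴.
  Combining: W⁻¹·Ω·Sv·lm⁻¹·s⁻¹·A²·N² = (kg⁻¹·m⁻²·s³) · (kg·m²·s⁻³·A⁻²) · (m²·s⁻²) · cd⁻¹ · s⁻¹ · A² · (kg²·m²·s⁻⁴) = kg²·m⁴·s⁻⁷·cd⁻¹.
Left is kg²·m⁴·s⁻⁷; right is kg²·m⁴·s⁻⁷·cd⁻¹ — different.

No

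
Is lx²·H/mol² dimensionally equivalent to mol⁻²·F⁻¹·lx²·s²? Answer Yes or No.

Yes

Left side:
  lx = m⁻²·cd.
  So lx² = m⁻⁴·cd².
  H = kg·m²·s⁻²·A⁻².
  Combining: lx²·H·mol⁻² = (m⁻⁴·cd²) · (kg·m²·s⁻²·A⁻²) · mol⁻² = kg·m⁻²·s⁻²·A⁻²·mol⁻²·cd².
Right side:
  F = C/V (capacitance = charge per voltage),
      = A·s/(kg·m²·s⁻³·A⁻¹) (substituting C and V),
      = kg⁻¹·m⁻²·s⁴·A².
  So F⁻¹ = kg·m²·s⁻⁴·A⁻².
  lx = lm/m² (illuminance = luminous flux per area),
      = m⁻²·cd.
  So lx² = m⁻⁴·cd².
  Combining: mol⁻²·F⁻¹·lx²·s² = mol⁻² · (kg·m²·s⁻⁴·A⁻²) · (m⁻⁴·cd²) · s² = kg·m⁻²·s⁻²·A⁻²·mol⁻²·cd².
Both reduce to kg·m⁻²·s⁻²·A⁻²·mol⁻²·cd².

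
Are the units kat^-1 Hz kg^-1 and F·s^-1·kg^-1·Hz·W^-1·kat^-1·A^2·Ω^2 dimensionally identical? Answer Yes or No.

Left side:
  kat = mol/s = s⁻¹·mol (catalytic activity).
  So kat⁻¹ = s·mol⁻¹.
  Hz = 1/s = s⁻¹ (frequency is cycles per second).
  Combining: kat⁻¹·Hz·kg⁻¹ = (s·mol⁻¹) · s⁻¹ · kg⁻¹ = kg⁻¹·mol⁻¹.
Right side:
  F = C/V (capacitance = charge per voltage),
      = A·s/(kg·m²·s⁻³·A⁻¹) (substituting C and V),
      = kg⁻¹·m⁻²·s⁴·A².
  Hz = 1/s = s⁻¹ (frequency is cycles per second).
  W = J/s (power = energy per time),
      = kg·m²·s⁻³.
  So W⁻¹ = kg⁻¹·m⁻²·s³.
  kat = mol/s = s⁻¹·mol (catalytic activity).
  So kat⁻¹ = s·mol⁻¹.
  Ω = V/A (resistance = voltage per current),
      = kg·m²·s⁻³·A⁻².
  So Ω² = kg²·m⁴·s⁻⁶·A⁻⁴.
  Combining: F·s⁻¹·kg⁻¹·Hz·W⁻¹·kat⁻¹·A²·Ω² = (kg⁻¹·m⁻²·s⁴·A²) · s⁻¹ · kg⁻¹ · s⁻¹ · (kg⁻¹·m⁻²·s³) · (s·mol⁻¹) · A² · (kg²·m⁴·s⁻⁶·A⁻⁴) = kg⁻¹·mol⁻¹.
Both reduce to kg⁻¹·mol⁻¹.

Yes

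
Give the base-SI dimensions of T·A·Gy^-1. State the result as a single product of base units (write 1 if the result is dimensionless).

T = kg·s⁻²·A⁻¹.
Gy = m²·s⁻².
So Gy⁻¹ = m⁻²·s².
Combining: T·A·Gy⁻¹ = (kg·s⁻²·A⁻¹) · A · (m⁻²·s²) = kg·m⁻².

kg·m⁻²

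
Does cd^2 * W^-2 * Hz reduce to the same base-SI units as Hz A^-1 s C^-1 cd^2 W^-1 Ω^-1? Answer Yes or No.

Left side:
  W = J/s (power = energy per time),
      = kg·m²·s⁻³.
  So W⁻² = kg⁻²·m⁻⁴·s⁶.
  Hz = 1/s = s⁻¹ (frequency is cycles per second).
  Combining: cd²·W⁻²·Hz = cd² · (kg⁻²·m⁻⁴·s⁶) · s⁻¹ = kg⁻²·m⁻⁴·s⁵·cd².
Right side:
  Hz = 1/s = s⁻¹ (frequency is cycles per second).
  C = A·s = s·A (charge = current × time).
  So C⁻¹ = s⁻¹·A⁻¹.
  W = J/s (power = energy per time),
      = kg·m²·s⁻³.
  So W⁻¹ = kg⁻¹·m⁻²·s³.
  Ω = V/A (resistance = voltage per current),
      = kg·m²·s⁻³·A⁻².
  So Ω⁻¹ = kg⁻¹·m⁻²·s³·A².
  Combining: Hz·A⁻¹·s·C⁻¹·cd²·W⁻¹·Ω⁻¹ = s⁻¹ · A⁻¹ · s · (s⁻¹·A⁻¹) · cd² · (kg⁻¹·m⁻²·s³) · (kg⁻¹·m⁻²·s³·A²) = kg⁻²·m⁻⁴·s⁵·cd².
Both reduce to kg⁻²·m⁻⁴·s⁵·cd².

Yes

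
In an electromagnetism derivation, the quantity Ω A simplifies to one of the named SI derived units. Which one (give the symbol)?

Ω = V/A (resistance = voltage per current),
    = kg·m²·s⁻³·A⁻².
Combining: Ω·A = (kg·m²·s⁻³·A⁻²) · A = kg·m²·s⁻³·A⁻¹.
kg·m²·s⁻³·A⁻¹ is the base-SI form of the volt.

V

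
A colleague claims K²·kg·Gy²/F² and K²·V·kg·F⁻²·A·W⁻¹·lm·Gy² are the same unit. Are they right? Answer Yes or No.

No

Left side:
  F = kg⁻¹·m⁻²·s⁴·A².
  So F⁻² = kg²·m⁴·s⁻⁸·A⁻⁴.
  Gy = m²·s⁻².
  So Gy² = m⁴·s⁻⁴.
  Combining: K²·F⁻²·kg·Gy² = K² · (kg²·m⁴·s⁻⁸·A⁻⁴) · kg · (m⁴·s⁻⁴) = kg³·m⁸·s⁻¹²·A⁻⁴·K².
Right side:
  V = W/A (potential = power per current),
      = kg·m²·s⁻³·A⁻¹.
  F = C/V (capacitance = charge per voltage),
      = A·s/(kg·m²·s⁻³·A⁻¹) (substituting C and V),
      = kg⁻¹·m⁻²·s⁴·A².
  So F⁻² = kg²·m⁴·s⁻⁸·A⁻⁴.
  W = J/s (power = energy per time),
      = kg·m²·s⁻³.
  So W⁻¹ = kg⁻¹·m⁻²·s³.
  lm = cd·sr = cd (luminous flux; sr is dimensionless).
  Gy = J/kg (absorbed dose = energy per mass),
      = m²·s⁻².
  So Gy² = m⁴·s⁻⁴.
  Combining: K²·V·kg·F⁻²·A·W⁻¹·lm·Gy² = K² · (kg·m²·s⁻³·A⁻¹) · kg · (kg²·m⁴·s⁻⁸·A⁻⁴) · A · (kg⁻¹·m⁻²·s³) · cd · (m⁴·s⁻⁴) = kg³·m⁸·s⁻¹²·A⁻⁴·K²·cd.
Left is kg³·m⁸·s⁻¹²·A⁻⁴·K²; right is kg³·m⁸·s⁻¹²·A⁻⁴·K²·cd — different.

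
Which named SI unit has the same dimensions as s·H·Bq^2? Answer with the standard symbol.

H = kg·m²·s⁻²·A⁻².
Bq = s⁻¹.
So Bq² = s⁻².
Combining: s·H·Bq² = s · (kg·m²·s⁻²·A⁻²) · s⁻² = kg·m²·s⁻³·A⁻².
kg·m²·s⁻³·A⁻² is the base-SI form of the ohm.

Ω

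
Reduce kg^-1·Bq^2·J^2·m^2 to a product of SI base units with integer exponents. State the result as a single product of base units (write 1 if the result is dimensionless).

kg·m⁶·s⁻⁶

Bq = s⁻¹.
So Bq² = s⁻².
J = kg·m²·s⁻².
So J² = kg²·m⁴·s⁻⁴.
Combining: kg⁻¹·Bq²·J²·m² = kg⁻¹ · s⁻² · (kg²·m⁴·s⁻⁴) · m² = kg·m⁶·s⁻⁶.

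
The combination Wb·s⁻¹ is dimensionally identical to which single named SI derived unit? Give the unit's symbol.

Wb = kg·m²·s⁻²·A⁻¹.
Combining: Wb·s⁻¹ = (kg·m²·s⁻²·A⁻¹) · s⁻¹ = kg·m²·s⁻³·A⁻¹.
kg·m²·s⁻³·A⁻¹ is the base-SI form of the volt.

V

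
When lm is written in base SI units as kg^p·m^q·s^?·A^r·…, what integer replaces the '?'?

0

lm = cd·sr = cd (luminous flux; sr is dimensionless).
The exponent of s is 0.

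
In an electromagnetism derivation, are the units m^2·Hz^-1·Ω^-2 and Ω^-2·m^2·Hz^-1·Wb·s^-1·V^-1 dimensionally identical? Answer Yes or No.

Yes

Left side:
  Hz = s⁻¹.
  So Hz⁻¹ = s.
  Ω = kg·m²·s⁻³·A⁻².
  So Ω⁻² = kg⁻²·m⁻⁴·s⁶·A⁴.
  Combining: m²·Hz⁻¹·Ω⁻² = m² · s · (kg⁻²·m⁻⁴·s⁶·A⁴) = kg⁻²·m⁻²·s⁷·A⁴.
Right side:
  Ω = V/A (resistance = voltage per current),
      = kg·m²·s⁻³·A⁻².
  So Ω⁻² = kg⁻²·m⁻⁴·s⁶·A⁴.
  Hz = 1/s = s⁻¹ (frequency is cycles per second).
  So Hz⁻¹ = s.
  Wb = V·s (flux: a volt is a weber per second),
      = kg·m²·s⁻²·A⁻¹.
  V = W/A (potential = power per current),
      = kg·m²·s⁻³·A⁻¹.
  So V⁻¹ = kg⁻¹·m⁻²·s³·A.
  Combining: Ω⁻²·m²·Hz⁻¹·Wb·s⁻¹·V⁻¹ = (kg⁻²·m⁻⁴·s⁶·A⁴) · m² · s · (kg·m²·s⁻²·A⁻¹) · s⁻¹ · (kg⁻¹·m⁻²·s³·A) = kg⁻²·m⁻²·s⁷·A⁴.
Both reduce to kg⁻²·m⁻²·s⁷·A⁴.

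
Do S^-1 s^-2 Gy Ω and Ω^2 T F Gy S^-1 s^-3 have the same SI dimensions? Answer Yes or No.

No

Left side:
  S = kg⁻¹·m⁻²·s³·A².
  So S⁻¹ = kg·m²·s⁻³·A⁻².
  Gy = m²·s⁻².
  Ω = kg·m²·s⁻³·A⁻².
  Combining: S⁻¹·s⁻²·Gy·Ω = (kg·m²·s⁻³·A⁻²) · s⁻² · (m²·s⁻²) · (kg·m²·s⁻³·A⁻²) = kg²·m⁶·s⁻¹⁰·A⁻⁴.
Right side:
  Ω = V/A (resistance = voltage per current),
      = kg·m²·s⁻³·A⁻².
  So Ω² = kg²·m⁴·s⁻⁶·A⁻⁴.
  T = Wb/m² (flux density = flux per area),
      = kg·s⁻²·A⁻¹.
  F = C/V (capacitance = charge per voltage),
      = A·s/(kg·m²·s⁻³·A⁻¹) (substituting C and V),
      = kg⁻¹·m⁻²·s⁴·A².
  Gy = J/kg (absorbed dose = energy per mass),
      = m²·s⁻².
  S = 1/Ω (conductance is reciprocal resistance),
      = kg⁻¹·m⁻²·s³·A².
  So S⁻¹ = kg·m²·s⁻³·A⁻².
  Combining: Ω²·T·F·Gy·S⁻¹·s⁻³ = (kg²·m⁴·s⁻⁶·A⁻⁴) · (kg·s⁻²·A⁻¹) · (kg⁻¹·m⁻²·s⁴·A²) · (m²·s⁻²) · (kg·m²·s⁻³·A⁻²) · s⁻³ = kg³·m⁶·s⁻¹²·A⁻⁵.
Left is kg²·m⁶·s⁻¹⁰·A⁻⁴; right is kg³·m⁶·s⁻¹²·A⁻⁵ — different.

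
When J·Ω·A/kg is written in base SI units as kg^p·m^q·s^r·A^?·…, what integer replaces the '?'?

-1

J = N·m (work = force × distance),
    = kg·m²·s⁻².
Ω = V/A (resistance = voltage per current),
    = kg·m²·s⁻³·A⁻².
Combining: J·Ω·A·kg⁻¹ = (kg·m²·s⁻²) · (kg·m²·s⁻³·A⁻²) · A · kg⁻¹ = kg·m⁴·s⁻⁵·A⁻¹.
The exponent of A is -1.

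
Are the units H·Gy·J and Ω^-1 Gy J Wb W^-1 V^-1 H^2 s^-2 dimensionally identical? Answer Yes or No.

No

Left side:
  H = Wb/A (inductance = flux per current),
      = kg·m²·s⁻²·A⁻².
  Gy = J/kg (absorbed dose = energy per mass),
      = m²·s⁻².
  J = N·m (work = force × distance),
      = kg·m²·s⁻².
  Combining: H·Gy·J = (kg·m²·s⁻²·A⁻²) · (m²·s⁻²) · (kg·m²·s⁻²) = kg²·m⁶·s⁻⁶·A⁻².
Right side:
  Ω = V/A (resistance = voltage per current),
      = kg·m²·s⁻³·A⁻².
  So Ω⁻¹ = kg⁻¹·m⁻²·s³·A².
  Gy = J/kg (absorbed dose = energy per mass),
      = m²·s⁻².
  J = N·m (work = force × distance),
      = kg·m²·s⁻².
  Wb = V·s (flux: a volt is a weber per second),
      = kg·m²·s⁻²·A⁻¹.
  W = J/s (power = energy per time),
      = kg·m²·s⁻³.
  So W⁻¹ = kg⁻¹·m⁻²·s³.
  V = W/A (potential = power per current),
      = kg·m²·s⁻³·A⁻¹.
  So V⁻¹ = kg⁻¹·m⁻²·s³·A.
  H = Wb/A (inductance = flux per current),
      = kg·m²·s⁻²·A⁻².
  So H² = kg²·m⁴·s⁻⁴·A⁻⁴.
  Combining: Ω⁻¹·Gy·J·Wb·W⁻¹·V⁻¹·H²·s⁻² = (kg⁻¹·m⁻²·s³·A²) · (m²·s⁻²) · (kg·m²·s⁻²) · (kg·m²·s⁻²·A⁻¹) · (kg⁻¹·m⁻²·s³) · (kg⁻¹·m⁻²·s³·A) · (kg²·m⁴·s⁻⁴·A⁻⁴) · s⁻² = kg·m⁴·s⁻³·A⁻².
Left is kg²·m⁶·s⁻⁶·A⁻²; right is kg·m⁴·s⁻³·A⁻² — different.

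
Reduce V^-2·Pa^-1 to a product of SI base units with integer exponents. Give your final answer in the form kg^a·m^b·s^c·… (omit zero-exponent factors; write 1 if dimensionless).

kg⁻³·m⁻³·s⁸·A²

V = kg·m²·s⁻³·A⁻¹.
So V⁻² = kg⁻²·m⁻⁴·s⁶·A².
Pa = kg·m⁻¹·s⁻².
So Pa⁻¹ = kg⁻¹·m·s².
Combining: V⁻²·Pa⁻¹ = (kg⁻²·m⁻⁴·s⁶·A²) · (kg⁻¹·m·s²) = kg⁻³·m⁻³·s⁸·A².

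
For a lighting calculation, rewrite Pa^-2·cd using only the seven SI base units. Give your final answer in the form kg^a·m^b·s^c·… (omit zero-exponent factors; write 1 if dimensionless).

kg⁻²·m²·s⁴·cd

Pa = kg·m⁻¹·s⁻².
So Pa⁻² = kg⁻²·m²·s⁴.
Combining: Pa⁻²·cd = (kg⁻²·m²·s⁴) · cd = kg⁻²·m²·s⁴·cd.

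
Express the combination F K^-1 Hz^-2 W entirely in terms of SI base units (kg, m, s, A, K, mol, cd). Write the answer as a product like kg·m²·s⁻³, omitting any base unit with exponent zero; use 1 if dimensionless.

F = kg⁻¹·m⁻²·s⁴·A².
Hz = s⁻¹.
So Hz⁻² = s².
W = kg·m²·s⁻³.
Combining: F·K⁻¹·Hz⁻²·W = (kg⁻¹·m⁻²·s⁴·A²) · K⁻¹ · s² · (kg·m²·s⁻³) = s³·A²·K⁻¹.

s³·A²·K⁻¹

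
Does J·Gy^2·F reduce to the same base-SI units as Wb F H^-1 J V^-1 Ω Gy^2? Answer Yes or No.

Yes

Left side:
  J = kg·m²·s⁻².
  Gy = m²·s⁻².
  So Gy² = m⁴·s⁻⁴.
  F = kg⁻¹·m⁻²·s⁴·A².
  Combining: J·Gy²·F = (kg·m²·s⁻²) · (m⁴·s⁻⁴) · (kg⁻¹·m⁻²·s⁴·A²) = m⁴·s⁻²·A².
Right side:
  Wb = V·s (flux: a volt is a weber per second),
      = kg·m²·s⁻²·A⁻¹.
  F = C/V (capacitance = charge per voltage),
      = A·s/(kg·m²·s⁻³·A⁻¹) (substituting C and V),
      = kg⁻¹·m⁻²·s⁴·A².
  H = Wb/A (inductance = flux per current),
      = kg·m²·s⁻²·A⁻².
  So H⁻¹ = kg⁻¹·m⁻²·s²·A².
  J = N·m (work = force × distance),
      = kg·m²·s⁻².
  V = W/A (potential = power per current),
      = kg·m²·s⁻³·A⁻¹.
  So V⁻¹ = kg⁻¹·m⁻²·s³·A.
  Ω = V/A (resistance = voltage per current),
      = kg·m²·s⁻³·A⁻².
  Gy = J/kg (absorbed dose = energy per mass),
      = m²·s⁻².
  So Gy² = m⁴·s⁻⁴.
  Combining: Wb·F·H⁻¹·J·V⁻¹·Ω·Gy² = (kg·m²·s⁻²·A⁻¹) · (kg⁻¹·m⁻²·s⁴·A²) · (kg⁻¹·m⁻²·s²·A²) · (kg·m²·s⁻²) · (kg⁻¹·m⁻²·s³·A) · (kg·m²·s⁻³·A⁻²) · (m⁴·s⁻⁴) = m⁴·s⁻²·A².
Both reduce to m⁴·s⁻²·A².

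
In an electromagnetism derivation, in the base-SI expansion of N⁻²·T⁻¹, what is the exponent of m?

N = kg·m·s⁻².
So N⁻² = kg⁻²·m⁻²·s⁴.
T = kg·s⁻²·A⁻¹.
So T⁻¹ = kg⁻¹·s²·A.
Combining: N⁻²·T⁻¹ = (kg⁻²·m⁻²·s⁴) · (kg⁻¹·s²·A) = kg⁻³·m⁻²·s⁶·A.
The exponent of m is -2.

-2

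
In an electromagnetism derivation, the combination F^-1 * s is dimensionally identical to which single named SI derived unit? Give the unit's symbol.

Ω

F = kg⁻¹·m⁻²·s⁴·A².
So F⁻¹ = kg·m²·s⁻⁴·A⁻².
Combining: F⁻¹·s = (kg·m²·s⁻⁴·A⁻²) · s = kg·m²·s⁻³·A⁻².
kg·m²·s⁻³·A⁻² is the base-SI form of the ohm.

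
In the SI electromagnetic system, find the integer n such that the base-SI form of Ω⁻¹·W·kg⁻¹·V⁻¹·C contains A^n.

Ω = kg·m²·s⁻³·A⁻².
So Ω⁻¹ = kg⁻¹·m⁻²·s³·A².
W = kg·m²·s⁻³.
V = kg·m²·s⁻³·A⁻¹.
So V⁻¹ = kg⁻¹·m⁻²·s³·A.
C = s·A.
Combining: Ω⁻¹·W·kg⁻¹·V⁻¹·C = (kg⁻¹·m⁻²·s³·A²) · (kg·m²·s⁻³) · kg⁻¹ · (kg⁻¹·m⁻²·s³·A) · (s·A) = kg⁻²·m⁻²·s⁴·A⁴.
The exponent of A is 4.

4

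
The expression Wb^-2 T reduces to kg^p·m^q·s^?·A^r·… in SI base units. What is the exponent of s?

2

Wb = V·s (flux: a volt is a weber per second),
    = kg·m²·s⁻²·A⁻¹.
So Wb⁻² = kg⁻²·m⁻⁴·s⁴·A².
T = Wb/m² (flux density = flux per area),
    = kg·s⁻²·A⁻¹.
Combining: Wb⁻²·T = (kg⁻²·m⁻⁴·s⁴·A²) · (kg·s⁻²·A⁻¹) = kg⁻¹·m⁻⁴·s²·A.
The exponent of s is 2.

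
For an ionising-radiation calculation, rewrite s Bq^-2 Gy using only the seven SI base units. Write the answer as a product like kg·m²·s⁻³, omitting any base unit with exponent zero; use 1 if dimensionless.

m²·s

Bq = s⁻¹.
So Bq⁻² = s².
Gy = m²·s⁻².
Combining: s·Bq⁻²·Gy = s · s² · (m²·s⁻²) = m²·s.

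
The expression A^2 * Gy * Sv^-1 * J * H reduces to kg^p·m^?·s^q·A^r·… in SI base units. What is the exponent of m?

4

Gy = J/kg (absorbed dose = energy per mass),
    = m²·s⁻².
Sv = J/kg (equivalent dose = energy per mass),
    = m²·s⁻².
So Sv⁻¹ = m⁻²·s².
J = N·m (work = force × distance),
    = kg·m²·s⁻².
H = Wb/A (inductance = flux per current),
    = kg·m²·s⁻²·A⁻².
Combining: A²·Gy·Sv⁻¹·J·H = A² · (m²·s⁻²) · (m⁻²·s²) · (kg·m²·s⁻²) · (kg·m²·s⁻²·A⁻²) = kg²·m⁴·s⁻⁴.
The exponent of m is 4.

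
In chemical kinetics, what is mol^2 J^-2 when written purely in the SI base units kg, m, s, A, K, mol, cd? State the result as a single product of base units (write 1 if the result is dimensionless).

kg⁻²·m⁻⁴·s⁴·mol²

J = N·m (work = force × distance),
    = kg·m²·s⁻².
So J⁻² = kg⁻²·m⁻⁴·s⁴.
Combining: mol²·J⁻² = mol² · (kg⁻²·m⁻⁴·s⁴) = kg⁻²·m⁻⁴·s⁴·mol².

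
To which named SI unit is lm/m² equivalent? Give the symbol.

lm = cd·sr = cd (luminous flux; sr is dimensionless).
Combining: lm·m⁻² = cd · m⁻² = m⁻²·cd.
m⁻²·cd is the base-SI form of the lux.

lx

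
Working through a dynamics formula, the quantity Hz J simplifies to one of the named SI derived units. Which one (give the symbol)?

W

Hz = s⁻¹.
J = kg·m²·s⁻².
Combining: Hz·J = s⁻¹ · (kg·m²·s⁻²) = kg·m²·s⁻³.
kg·m²·s⁻³ is the base-SI form of the watt.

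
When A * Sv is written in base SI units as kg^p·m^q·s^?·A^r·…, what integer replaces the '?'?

Sv = J/kg (equivalent dose = energy per mass),
    = m²·s⁻².
Combining: A·Sv = A · (m²·s⁻²) = m²·s⁻²·A.
The exponent of s is -2.

-2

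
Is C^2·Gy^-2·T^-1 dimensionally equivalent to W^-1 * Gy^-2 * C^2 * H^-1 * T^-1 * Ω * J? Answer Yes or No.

Left side:
  C = A·s = s·A (charge = current × time).
  So C² = s²·A².
  Gy = J/kg (absorbed dose = energy per mass),
      = m²·s⁻².
  So Gy⁻² = m⁻⁴·s⁴.
  T = Wb/m² (flux density = flux per area),
      = kg·s⁻²·A⁻¹.
  So T⁻¹ = kg⁻¹·s²·A.
  Combining: C²·Gy⁻²·T⁻¹ = (s²·A²) · (m⁻⁴·s⁴) · (kg⁻¹·s²·A) = kg⁻¹·m⁻⁴·s⁸·A³.
Right side:
  W = J/s (power = energy per time),
      = kg·m²·s⁻³.
  So W⁻¹ = kg⁻¹·m⁻²·s³.
  Gy = J/kg (absorbed dose = energy per mass),
      = m²·s⁻².
  So Gy⁻² = m⁻⁴·s⁴.
  C = A·s = s·A (charge = current × time).
  So C² = s²·A².
  H = Wb/A (inductance = flux per current),
      = kg·m²·s⁻²·A⁻².
  So H⁻¹ = kg⁻¹·m⁻²·s²·A².
  T = Wb/m² (flux density = flux per area),
      = kg·s⁻²·A⁻¹.
  So T⁻¹ = kg⁻¹·s²·A.
  Ω = V/A (resistance = voltage per current),
      = kg·m²·s⁻³·A⁻².
  J = N·m (work = force × distance),
      = kg·m²·s⁻².
  Combining: W⁻¹·Gy⁻²·C²·H⁻¹·T⁻¹·Ω·J = (kg⁻¹·m⁻²·s³) · (m⁻⁴·s⁴) · (s²·A²) · (kg⁻¹·m⁻²·s²·A²) · (kg⁻¹·s²·A) · (kg·m²·s⁻³·A⁻²) · (kg·m²·s⁻²) = kg⁻¹·m⁻⁴·s⁸·A³.
Both reduce to kg⁻¹·m⁻⁴·s⁸·A³.

Yes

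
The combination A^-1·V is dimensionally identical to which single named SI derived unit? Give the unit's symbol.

V = W/A (potential = power per current),
    = kg·m²·s⁻³·A⁻¹.
Combining: A⁻¹·V = A⁻¹ · (kg·m²·s⁻³·A⁻¹) = kg·m²·s⁻³·A⁻².
kg·m²·s⁻³·A⁻² is the base-SI form of the ohm.

Ω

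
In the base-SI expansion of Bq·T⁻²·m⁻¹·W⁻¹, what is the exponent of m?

-3

Bq = 1/s = s⁻¹ (activity is decays per second).
T = Wb/m² (flux density = flux per area),
    = kg·s⁻²·A⁻¹.
So T⁻² = kg⁻²·s⁴·A².
W = J/s (power = energy per time),
    = kg·m²·s⁻³.
So W⁻¹ = kg⁻¹·m⁻²·s³.
Combining: Bq·T⁻²·m⁻¹·W⁻¹ = s⁻¹ · (kg⁻²·s⁴·A²) · m⁻¹ · (kg⁻¹·m⁻²·s³) = kg⁻³·m⁻³·s⁶·A².
The exponent of m is -3.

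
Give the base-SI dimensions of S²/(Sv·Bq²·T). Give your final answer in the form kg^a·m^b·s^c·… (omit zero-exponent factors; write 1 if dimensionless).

Sv = J/kg (equivalent dose = energy per mass),
    = m²·s⁻².
So Sv⁻¹ = m⁻²·s².
Bq = 1/s = s⁻¹ (activity is decays per second).
So Bq⁻² = s².
S = 1/Ω (conductance is reciprocal resistance),
    = kg⁻¹·m⁻²·s³·A².
So S² = kg⁻²·m⁻⁴·s⁶·A⁴.
T = Wb/m² (flux density = flux per area),
    = kg·s⁻²·A⁻¹.
So T⁻¹ = kg⁻¹·s²·A.
Combining: Sv⁻¹·Bq⁻²·S²·T⁻¹ = (m⁻²·s²) · s² · (kg⁻²·m⁻⁴·s⁶·A⁴) · (kg⁻¹·s²·A) = kg⁻³·m⁻⁶·s¹²·A⁵.

kg⁻³·m⁻⁶·s¹²·A⁵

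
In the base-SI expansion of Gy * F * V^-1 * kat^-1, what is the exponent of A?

3

Gy = m²·s⁻².
F = kg⁻¹·m⁻²·s⁴·A².
V = kg·m²·s⁻³·A⁻¹.
So V⁻¹ = kg⁻¹·m⁻²·s³·A.
kat = s⁻¹·mol.
So kat⁻¹ = s·mol⁻¹.
Combining: Gy·F·V⁻¹·kat⁻¹ = (m²·s⁻²) · (kg⁻¹·m⁻²·s⁴·A²) · (kg⁻¹·m⁻²·s³·A) · (s·mol⁻¹) = kg⁻²·m⁻²·s⁶·A³·mol⁻¹.
The exponent of A is 3.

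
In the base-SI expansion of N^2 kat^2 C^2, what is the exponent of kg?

N = kg·m/s² = kg·m·s⁻² (force = mass × acceleration).
So N² = kg²·m²·s⁻⁴.
kat = mol/s = s⁻¹·mol (catalytic activity).
So kat² = s⁻²·mol².
C = A·s = s·A (charge = current × time).
So C² = s²·A².
Combining: N²·kat²·C² = (kg²·m²·s⁻⁴) · (s⁻²·mol²) · (s²·A²) = kg²·m²·s⁻⁴·A²·mol².
The exponent of kg is 2.

2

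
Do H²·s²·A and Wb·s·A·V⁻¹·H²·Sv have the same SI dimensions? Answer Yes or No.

No

Left side:
  H = kg·m²·s⁻²·A⁻².
  So H² = kg²·m⁴·s⁻⁴·A⁻⁴.
  Combining: H²·s²·A = (kg²·m⁴·s⁻⁴·A⁻⁴) · s² · A = kg²·m⁴·s⁻²·A⁻³.
Right side:
  Wb = V·s (flux: a volt is a weber per second),
      = kg·m²·s⁻²·A⁻¹.
  V = W/A (potential = power per current),
      = kg·m²·s⁻³·A⁻¹.
  So V⁻¹ = kg⁻¹·m⁻²·s³·A.
  H = Wb/A (inductance = flux per current),
      = kg·m²·s⁻²·A⁻².
  So H² = kg²·m⁴·s⁻⁴·A⁻⁴.
  Sv = J/kg (equivalent dose = energy per mass),
      = m²·s⁻².
  Combining: Wb·s·A·V⁻¹·H²·Sv = (kg·m²·s⁻²·A⁻¹) · s · A · (kg⁻¹·m⁻²·s³·A) · (kg²·m⁴·s⁻⁴·A⁻⁴) · (m²·s⁻²) = kg²·m⁶·s⁻⁴·A⁻³.
Left is kg²·m⁴·s⁻²·A⁻³; right is kg²·m⁶·s⁻⁴·A⁻³ — different.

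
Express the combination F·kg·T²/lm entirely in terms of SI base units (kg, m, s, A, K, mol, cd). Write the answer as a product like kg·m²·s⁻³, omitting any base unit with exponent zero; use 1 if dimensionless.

kg²·m⁻²·cd⁻¹

lm = cd·sr = cd (luminous flux; sr is dimensionless).
So lm⁻¹ = cd⁻¹.
F = C/V (capacitance = charge per voltage),
    = A·s/(kg·m²·s⁻³·A⁻¹) (substituting C and V),
    = kg⁻¹·m⁻²·s⁴·A².
T = Wb/m² (flux density = flux per area),
    = kg·s⁻²·A⁻¹.
So T² = kg²·s⁻⁴·A⁻².
Combining: lm⁻¹·F·kg·T² = cd⁻¹ · (kg⁻¹·m⁻²·s⁴·A²) · kg · (kg²·s⁻⁴·A⁻²) = kg²·m⁻²·cd⁻¹.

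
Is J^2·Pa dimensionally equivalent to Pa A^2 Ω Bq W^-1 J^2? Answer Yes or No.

Left side:
  J = N·m (work = force × distance),
      = kg·m²·s⁻².
  So J² = kg²·m⁴·s⁻⁴.
  Pa = N/m² (pressure = force per area),
      = kg·m⁻¹·s⁻².
  Combining: J²·Pa = (kg²·m⁴·s⁻⁴) · (kg·m⁻¹·s⁻²) = kg³·m³·s⁻⁶.
Right side:
  Pa = N/m² (pressure = force per area),
      = kg·m⁻¹·s⁻².
  Ω = V/A (resistance = voltage per current),
      = kg·m²·s⁻³·A⁻².
  Bq = 1/s = s⁻¹ (activity is decays per second).
  W = J/s (power = energy per time),
      = kg·m²·s⁻³.
  So W⁻¹ = kg⁻¹·m⁻²·s³.
  J = N·m (work = force × distance),
      = kg·m²·s⁻².
  So J² = kg²·m⁴·s⁻⁴.
  Combining: Pa·A²·Ω·Bq·W⁻¹·J² = (kg·m⁻¹·s⁻²) · A² · (kg·m²·s⁻³·A⁻²) · s⁻¹ · (kg⁻¹·m⁻²·s³) · (kg²·m⁴·s⁻⁴) = kg³·m³·s⁻⁷.
Left is kg³·m³·s⁻⁶; right is kg³·m³·s⁻⁷ — different.

No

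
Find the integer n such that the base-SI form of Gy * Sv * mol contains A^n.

Gy = J/kg (absorbed dose = energy per mass),
    = m²·s⁻².
Sv = J/kg (equivalent dose = energy per mass),
    = m²·s⁻².
Combining: Gy·Sv·mol = (m²·s⁻²) · (m²·s⁻²) · mol = m⁴·s⁻⁴·mol.
The exponent of A is 0.

0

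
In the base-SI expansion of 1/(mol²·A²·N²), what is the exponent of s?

N = kg·m·s⁻².
So N⁻² = kg⁻²·m⁻²·s⁴.
Combining: mol⁻²·A⁻²·N⁻² = mol⁻² · A⁻² · (kg⁻²·m⁻²·s⁴) = kg⁻²·m⁻²·s⁴·A⁻²·mol⁻².
The exponent of s is 4.

4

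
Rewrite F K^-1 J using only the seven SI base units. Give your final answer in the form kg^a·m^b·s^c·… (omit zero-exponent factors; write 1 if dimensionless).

F = kg⁻¹·m⁻²·s⁴·A².
J = kg·m²·s⁻².
Combining: F·K⁻¹·J = (kg⁻¹·m⁻²·s⁴·A²) · K⁻¹ · (kg·m²·s⁻²) = s²·A²·K⁻¹.

s²·A²·K⁻¹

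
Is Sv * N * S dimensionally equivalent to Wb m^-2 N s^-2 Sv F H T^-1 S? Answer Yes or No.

Left side:
  Sv = m²·s⁻².
  N = kg·m·s⁻².
  S = kg⁻¹·m⁻²·s³·A².
  Combining: Sv·N·S = (m²·s⁻²) · (kg·m·s⁻²) · (kg⁻¹·m⁻²·s³·A²) = m·s⁻¹·A².
Right side:
  Wb = kg·m²·s⁻²·A⁻¹.
  N = kg·m·s⁻².
  Sv = m²·s⁻².
  F = kg⁻¹·m⁻²·s⁴·A².
  H = kg·m²·s⁻²·A⁻².
  T = kg·s⁻²·A⁻¹.
  So T⁻¹ = kg⁻¹·s²·A.
  S = kg⁻¹·m⁻²·s³·A².
  Combining: Wb·m⁻²·N·s⁻²·Sv·F·H·T⁻¹·S = (kg·m²·s⁻²·A⁻¹) · m⁻² · (kg·m·s⁻²) · s⁻² · (m²·s⁻²) · (kg⁻¹·m⁻²·s⁴·A²) · (kg·m²·s⁻²·A⁻²) · (kg⁻¹·s²·A) · (kg⁻¹·m⁻²·s³·A²) = m·s⁻¹·A².
Both reduce to m·s⁻¹·A².

Yes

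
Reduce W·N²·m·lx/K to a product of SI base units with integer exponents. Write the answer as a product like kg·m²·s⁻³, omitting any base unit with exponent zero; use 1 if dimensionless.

kg³·m³·s⁻⁷·K⁻¹·cd

W = kg·m²·s⁻³.
N = kg·m·s⁻².
So N² = kg²·m²·s⁻⁴.
lx = m⁻²·cd.
Combining: W·N²·K⁻¹·m·lx = (kg·m²·s⁻³) · (kg²·m²·s⁻⁴) · K⁻¹ · m · (m⁻²·cd) = kg³·m³·s⁻⁷·K⁻¹·cd.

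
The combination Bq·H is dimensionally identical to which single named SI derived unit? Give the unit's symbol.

Ω

Bq = s⁻¹.
H = kg·m²·s⁻²·A⁻².
Combining: Bq·H = s⁻¹ · (kg·m²·s⁻²·A⁻²) = kg·m²·s⁻³·A⁻².
kg·m²·s⁻³·A⁻² is the base-SI form of the ohm.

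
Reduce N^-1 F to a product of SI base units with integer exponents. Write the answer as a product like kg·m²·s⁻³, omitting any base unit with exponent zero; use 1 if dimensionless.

kg⁻²·m⁻³·s⁶·A²

N = kg·m·s⁻².
So N⁻¹ = kg⁻¹·m⁻¹·s².
F = kg⁻¹·m⁻²·s⁴·A².
Combining: N⁻¹·F = (kg⁻¹·m⁻¹·s²) · (kg⁻¹·m⁻²·s⁴·A²) = kg⁻²·m⁻³·s⁶·A².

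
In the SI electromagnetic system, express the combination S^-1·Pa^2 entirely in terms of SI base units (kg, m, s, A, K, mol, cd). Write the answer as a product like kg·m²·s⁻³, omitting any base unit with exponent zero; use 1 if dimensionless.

S = 1/Ω (conductance is reciprocal resistance),
    = kg⁻¹·m⁻²·s³·A².
So S⁻¹ = kg·m²·s⁻³·A⁻².
Pa = N/m² (pressure = force per area),
    = kg·m⁻¹·s⁻².
So Pa² = kg²·m⁻²·s⁻⁴.
Combining: S⁻¹·Pa² = (kg·m²·s⁻³·A⁻²) · (kg²·m⁻²·s⁻⁴) = kg³·s⁻⁷·A⁻².

kg³·s⁻⁷·A⁻²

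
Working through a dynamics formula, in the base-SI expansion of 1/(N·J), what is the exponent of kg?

-2

N = kg·m/s² = kg·m·s⁻² (force = mass × acceleration).
So N⁻¹ = kg⁻¹·m⁻¹·s².
J = N·m (work = force × distance),
    = kg·m²·s⁻².
So J⁻¹ = kg⁻¹·m⁻²·s².
Combining: N⁻¹·J⁻¹ = (kg⁻¹·m⁻¹·s²) · (kg⁻¹·m⁻²·s²) = kg⁻²·m⁻³·s⁴.
The exponent of kg is -2.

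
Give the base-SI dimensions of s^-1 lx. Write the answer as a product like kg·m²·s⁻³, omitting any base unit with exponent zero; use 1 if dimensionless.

lx = m⁻²·cd.
Combining: s⁻¹·lx = s⁻¹ · (m⁻²·cd) = m⁻²·s⁻¹·cd.

m⁻²·s⁻¹·cd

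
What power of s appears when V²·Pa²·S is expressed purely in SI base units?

-7

V = kg·m²·s⁻³·A⁻¹.
So V² = kg²·m⁴·s⁻⁶·A⁻².
Pa = kg·m⁻¹·s⁻².
So Pa² = kg²·m⁻²·s⁻⁴.
S = kg⁻¹·m⁻²·s³·A².
Combining: V²·Pa²·S = (kg²·m⁴·s⁻⁶·A⁻²) · (kg²·m⁻²·s⁻⁴) · (kg⁻¹·m⁻²·s³·A²) = kg³·s⁻⁷.
The exponent of s is -7.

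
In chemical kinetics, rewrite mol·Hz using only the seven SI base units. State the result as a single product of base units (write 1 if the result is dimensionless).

s⁻¹·mol

Hz = s⁻¹.
Combining: mol·Hz = mol · s⁻¹ = s⁻¹·mol.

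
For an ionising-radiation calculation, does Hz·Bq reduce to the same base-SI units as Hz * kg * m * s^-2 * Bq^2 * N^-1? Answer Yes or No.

No

Left side:
  Hz = 1/s = s⁻¹ (frequency is cycles per second).
  Bq = 1/s = s⁻¹ (activity is decays per second).
  Combining: Hz·Bq = s⁻¹ · s⁻¹ = s⁻².
Right side:
  Hz = 1/s = s⁻¹ (frequency is cycles per second).
  Bq = 1/s = s⁻¹ (activity is decays per second).
  So Bq² = s⁻².
  N = kg·m/s² = kg·m·s⁻² (force = mass × acceleration).
  So N⁻¹ = kg⁻¹·m⁻¹·s².
  Combining: Hz·kg·m·s⁻²·Bq²·N⁻¹ = s⁻¹ · kg · m · s⁻² · s⁻² · (kg⁻¹·m⁻¹·s²) = s⁻³.
Left is s⁻²; right is s⁻³ — different.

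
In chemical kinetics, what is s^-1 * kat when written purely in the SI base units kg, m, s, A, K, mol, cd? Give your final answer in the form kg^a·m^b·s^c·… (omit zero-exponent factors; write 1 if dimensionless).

kat = mol/s = s⁻¹·mol (catalytic activity).
Combining: s⁻¹·kat = s⁻¹ · (s⁻¹·mol) = s⁻²·mol.

s⁻²·mol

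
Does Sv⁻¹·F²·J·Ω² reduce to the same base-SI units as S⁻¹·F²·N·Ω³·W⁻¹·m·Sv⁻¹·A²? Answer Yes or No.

Left side:
  Sv = J/kg (equivalent dose = energy per mass),
      = m²·s⁻².
  So Sv⁻¹ = m⁻²·s².
  F = C/V (capacitance = charge per voltage),
      = A·s/(kg·m²·s⁻³·A⁻¹) (substituting C and V),
      = kg⁻¹·m⁻²·s⁴·A².
  So F² = kg⁻²·m⁻⁴·s⁸·A⁴.
  J = N·m (work = force × distance),
      = kg·m²·s⁻².
  Ω = V/A (resistance = voltage per current),
      = kg·m²·s⁻³·A⁻².
  So Ω² = kg²·m⁴·s⁻⁶·A⁻⁴.
  Combining: Sv⁻¹·F²·J·Ω² = (m⁻²·s²) · (kg⁻²·m⁻⁴·s⁸·A⁴) · (kg·m²·s⁻²) · (kg²·m⁴·s⁻⁶·A⁻⁴) = kg·s².
Right side:
  S = 1/Ω (conductance is reciprocal resistance),
      = kg⁻¹·m⁻²·s³·A².
  So S⁻¹ = kg·m²·s⁻³·A⁻².
  F = C/V (capacitance = charge per voltage),
      = A·s/(kg·m²·s⁻³·A⁻¹) (substituting C and V),
      = kg⁻¹·m⁻²·s⁴·A².
  So F² = kg⁻²·m⁻⁴·s⁸·A⁴.
  N = kg·m/s² = kg·m·s⁻² (force = mass × acceleration).
  Ω = V/A (resistance = voltage per current),
      = kg·m²·s⁻³·A⁻².
  So Ω³ = kg³·m⁶·s⁻⁹·A⁻⁶.
  W = J/s (power = energy per time),
      = kg·m²·s⁻³.
  So W⁻¹ = kg⁻¹·m⁻²·s³.
  Sv = J/kg (equivalent dose = energy per mass),
      = m²·s⁻².
  So Sv⁻¹ = m⁻²·s².
  Combining: S⁻¹·F²·N·Ω³·W⁻¹·m·Sv⁻¹·A² = (kg·m²·s⁻³·A⁻²) · (kg⁻²·m⁻⁴·s⁸·A⁴) · (kg·m·s⁻²) · (kg³·m⁶·s⁻⁹·A⁻⁶) · (kg⁻¹·m⁻²·s³) · m · (m⁻²·s²) · A² = kg²·m²·s⁻¹·A⁻².
Left is kg·s²; right is kg²·m²·s⁻¹·A⁻² — different.

No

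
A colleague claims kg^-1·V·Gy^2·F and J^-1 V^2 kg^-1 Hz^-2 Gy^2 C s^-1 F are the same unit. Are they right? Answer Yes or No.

No

Left side:
  V = kg·m²·s⁻³·A⁻¹.
  Gy = m²·s⁻².
  So Gy² = m⁴·s⁻⁴.
  F = kg⁻¹·m⁻²·s⁴·A².
  Combining: kg⁻¹·V·Gy²·F = kg⁻¹ · (kg·m²·s⁻³·A⁻¹) · (m⁴·s⁻⁴) · (kg⁻¹·m⁻²·s⁴·A²) = kg⁻¹·m⁴·s⁻³·A.
Right side:
  J = N·m (work = force × distance),
      = kg·m²·s⁻².
  So J⁻¹ = kg⁻¹·m⁻²·s².
  V = W/A (potential = power per current),
      = kg·m²·s⁻³·A⁻¹.
  So V² = kg²·m⁴·s⁻⁶·A⁻².
  Hz = 1/s = s⁻¹ (frequency is cycles per second).
  So Hz⁻² = s².
  Gy = J/kg (absorbed dose = energy per mass),
      = m²·s⁻².
  So Gy² = m⁴·s⁻⁴.
  C = A·s = s·A (charge = current × time).
  F = C/V (capacitance = charge per voltage),
      = A·s/(kg·m²·s⁻³·A⁻¹) (substituting C and V),
      = kg⁻¹·m⁻²·s⁴·A².
  Combining: J⁻¹·V²·kg⁻¹·Hz⁻²·Gy²·C·s⁻¹·F = (kg⁻¹·m⁻²·s²) · (kg²·m⁴·s⁻⁶·A⁻²) · kg⁻¹ · s² · (m⁴·s⁻⁴) · (s·A) · s⁻¹ · (kg⁻¹·m⁻²·s⁴·A²) = kg⁻¹·m⁴·s⁻²·A.
Left is kg⁻¹·m⁴·s⁻³·A; right is kg⁻¹·m⁴·s⁻²·A — different.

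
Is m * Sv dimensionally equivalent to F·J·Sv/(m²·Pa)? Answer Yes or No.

Left side:
  Sv = m²·s⁻².
  Combining: m·Sv = m · (m²·s⁻²) = m³·s⁻².
Right side:
  F = C/V (capacitance = charge per voltage),
      = A·s/(kg·m²·s⁻³·A⁻¹) (substituting C and V),
      = kg⁻¹·m⁻²·s⁴·A².
  Pa = N/m² (pressure = force per area),
      = kg·m⁻¹·s⁻².
  So Pa⁻¹ = kg⁻¹·m·s².
  J = N·m (work = force × distance),
      = kg·m²·s⁻².
  Sv = J/kg (equivalent dose = energy per mass),
      = m²·s⁻².
  Combining: F·m⁻²·Pa⁻¹·J·Sv = (kg⁻¹·m⁻²·s⁴·A²) · m⁻² · (kg⁻¹·m·s²) · (kg·m²·s⁻²) · (m²·s⁻²) = kg⁻¹·m·s²·A².
Left is m³·s⁻²; right is kg⁻¹·m·s²·A² — different.

No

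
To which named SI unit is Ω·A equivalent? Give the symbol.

Ω = kg·m²·s⁻³·A⁻².
Combining: Ω·A = (kg·m²·s⁻³·A⁻²) · A = kg·m²·s⁻³·A⁻¹.
kg·m²·s⁻³·A⁻¹ is the base-SI form of the volt.

V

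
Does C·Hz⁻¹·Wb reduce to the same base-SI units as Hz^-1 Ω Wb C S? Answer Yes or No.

Yes

Left side:
  C = A·s = s·A (charge = current × time).
  Hz = 1/s = s⁻¹ (frequency is cycles per second).
  So Hz⁻¹ = s.
  Wb = V·s (flux: a volt is a weber per second),
      = kg·m²·s⁻²·A⁻¹.
  Combining: C·Hz⁻¹·Wb = (s·A) · s · (kg·m²·s⁻²·A⁻¹) = kg·m².
Right side:
  Hz = s⁻¹.
  So Hz⁻¹ = s.
  Ω = kg·m²·s⁻³·A⁻².
  Wb = kg·m²·s⁻²·A⁻¹.
  C = s·A.
  S = kg⁻¹·m⁻²·s³·A².
  Combining: Hz⁻¹·Ω·Wb·C·S = s · (kg·m²·s⁻³·A⁻²) · (kg·m²·s⁻²·A⁻¹) · (s·A) · (kg⁻¹·m⁻²·s³·A²) = kg·m².
Both reduce to kg·m².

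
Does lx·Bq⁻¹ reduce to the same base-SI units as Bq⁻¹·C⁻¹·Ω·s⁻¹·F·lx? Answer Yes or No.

Left side:
  lx = m⁻²·cd.
  Bq = s⁻¹.
  So Bq⁻¹ = s.
  Combining: lx·Bq⁻¹ = (m⁻²·cd) · s = m⁻²·s·cd.
Right side:
  Bq = s⁻¹.
  So Bq⁻¹ = s.
  C = s·A.
  So C⁻¹ = s⁻¹·A⁻¹.
  Ω = kg·m²·s⁻³·A⁻².
  F = kg⁻¹·m⁻²·s⁴·A².
  lx = m⁻²·cd.
  Combining: Bq⁻¹·C⁻¹·Ω·s⁻¹·F·lx = s · (s⁻¹·A⁻¹) · (kg·m²·s⁻³·A⁻²) · s⁻¹ · (kg⁻¹·m⁻²·s⁴·A²) · (m⁻²·cd) = m⁻²·A⁻¹·cd.
Left is m⁻²·s·cd; right is m⁻²·A⁻¹·cd — different.

No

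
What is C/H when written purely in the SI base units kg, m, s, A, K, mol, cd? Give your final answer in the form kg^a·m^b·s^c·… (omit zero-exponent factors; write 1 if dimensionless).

kg⁻¹·m⁻²·s³·A³

C = A·s = s·A (charge = current × time).
H = Wb/A (inductance = flux per current),
    = kg·m²·s⁻²·A⁻².
So H⁻¹ = kg⁻¹·m⁻²·s²·A².
Combining: C·H⁻¹ = (s·A) · (kg⁻¹·m⁻²·s²·A²) = kg⁻¹·m⁻²·s³·A³.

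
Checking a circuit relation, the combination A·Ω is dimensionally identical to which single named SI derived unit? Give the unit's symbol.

V

Ω = V/A (resistance = voltage per current),
    = kg·m²·s⁻³·A⁻².
Combining: A·Ω = A · (kg·m²·s⁻³·A⁻²) = kg·m²·s⁻³·A⁻¹.
kg·m²·s⁻³·A⁻¹ is the base-SI form of the volt.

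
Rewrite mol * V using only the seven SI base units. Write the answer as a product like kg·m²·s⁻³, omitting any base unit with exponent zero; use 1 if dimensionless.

kg·m²·s⁻³·A⁻¹·mol

V = kg·m²·s⁻³·A⁻¹.
Combining: mol·V = mol · (kg·m²·s⁻³·A⁻¹) = kg·m²·s⁻³·A⁻¹·mol.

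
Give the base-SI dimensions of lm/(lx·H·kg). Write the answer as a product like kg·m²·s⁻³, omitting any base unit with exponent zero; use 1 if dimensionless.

lx = m⁻²·cd.
So lx⁻¹ = m²·cd⁻¹.
lm = cd.
H = kg·m²·s⁻²·A⁻².
So H⁻¹ = kg⁻¹·m⁻²·s²·A².
Combining: lx⁻¹·lm·H⁻¹·kg⁻¹ = (m²·cd⁻¹) · cd · (kg⁻¹·m⁻²·s²·A²) · kg⁻¹ = kg⁻²·s²·A².

kg⁻²·s²·A²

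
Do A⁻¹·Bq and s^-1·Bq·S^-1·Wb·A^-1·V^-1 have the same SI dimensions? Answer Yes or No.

Left side:
  Bq = 1/s = s⁻¹ (activity is decays per second).
  Combining: A⁻¹·Bq = A⁻¹ · s⁻¹ = s⁻¹·A⁻¹.
Right side:
  Bq = 1/s = s⁻¹ (activity is decays per second).
  S = 1/Ω (conductance is reciprocal resistance),
      = kg⁻¹·m⁻²·s³·A².
  So S⁻¹ = kg·m²·s⁻³·A⁻².
  Wb = V·s (flux: a volt is a weber per second),
      = kg·m²·s⁻²·A⁻¹.
  V = W/A (potential = power per current),
      = kg·m²·s⁻³·A⁻¹.
  So V⁻¹ = kg⁻¹·m⁻²·s³·A.
  Combining: s⁻¹·Bq·S⁻¹·Wb·A⁻¹·V⁻¹ = s⁻¹ · s⁻¹ · (kg·m²·s⁻³·A⁻²) · (kg·m²·s⁻²·A⁻¹) · A⁻¹ · (kg⁻¹·m⁻²·s³·A) = kg·m²·s⁻⁴·A⁻³.
Left is s⁻¹·A⁻¹; right is kg·m²·s⁻⁴·A⁻³ — different.

No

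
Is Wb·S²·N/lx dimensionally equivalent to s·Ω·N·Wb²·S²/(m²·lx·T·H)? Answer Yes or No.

Left side:
  Wb = kg·m²·s⁻²·A⁻¹.
  lx = m⁻²·cd.
  So lx⁻¹ = m²·cd⁻¹.
  S = kg⁻¹·m⁻²·s³·A².
  So S² = kg⁻²·m⁻⁴·s⁶·A⁴.
  N = kg·m·s⁻².
  Combining: Wb·lx⁻¹·S²·N = (kg·m²·s⁻²·A⁻¹) · (m²·cd⁻¹) · (kg⁻²·m⁻⁴·s⁶·A⁴) · (kg·m·s⁻²) = m·s²·A³·cd⁻¹.
Right side:
  Ω = V/A (resistance = voltage per current),
      = kg·m²·s⁻³·A⁻².
  lx = lm/m² (illuminance = luminous flux per area),
      = m⁻²·cd.
  So lx⁻¹ = m²·cd⁻¹.
  T = Wb/m² (flux density = flux per area),
      = kg·s⁻²·A⁻¹.
  So T⁻¹ = kg⁻¹·s²·A.
  N = kg·m/s² = kg·m·s⁻² (force = mass × acceleration).
  H = Wb/A (inductance = flux per current),
      = kg·m²·s⁻²·A⁻².
  So H⁻¹ = kg⁻¹·m⁻²·s²·A².
  Wb = V·s (flux: a volt is a weber per second),
      = kg·m²·s⁻²·A⁻¹.
  So Wb² = kg²·m⁴·s⁻⁴·A⁻².
  S = 1/Ω (conductance is reciprocal resistance),
      = kg⁻¹·m⁻²·s³·A².
  So S² = kg⁻²·m⁻⁴·s⁶·A⁴.
  Combining: s·Ω·m⁻²·lx⁻¹·T⁻¹·N·H⁻¹·Wb²·S² = s · (kg·m²·s⁻³·A⁻²) · m⁻² · (m²·cd⁻¹) · (kg⁻¹·s²·A) · (kg·m·s⁻²) · (kg⁻¹·m⁻²·s²·A²) · (kg²·m⁴·s⁻⁴·A⁻²) · (kg⁻²·m⁻⁴·s⁶·A⁴) = m·s²·A³·cd⁻¹.
Both reduce to m·s²·A³·cd⁻¹.

Yes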